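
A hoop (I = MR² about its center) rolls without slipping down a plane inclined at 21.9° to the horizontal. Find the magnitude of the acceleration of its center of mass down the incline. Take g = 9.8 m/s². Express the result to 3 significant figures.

a ≈ 1.83 m/s²

The moment of inertia is MR², giving k ≡ I/(MR²) = 1.
Along the incline Mg sinθ − f = Ma, and torque about the center fR = Iα = kMR²(a/R) gives f = kMa.
Eliminating f: Mg sinθ = (1+k)Ma, so a = g sinθ/(1+k) = 9.8 × sin21.9° / 2 ≈ 1.83 m/s².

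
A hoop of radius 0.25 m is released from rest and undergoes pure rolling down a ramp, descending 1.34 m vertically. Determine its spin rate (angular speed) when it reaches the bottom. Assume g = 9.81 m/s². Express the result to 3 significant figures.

With I = MR², the ratio k = I/(MR²) is 1.
Since it rolls without slipping, ω = v/R and KE = ½Mv² + ½Iω² = ½(1+k)Mv² = Mv².
Energy conservation Mgh = ½(1+k)Mv² gives v = √(2gh/(1+k)) = √(2 × 9.81 × 1.34 / 2) = 3.626 m/s.
The angular speed follows from ω = v/R = 3.626/0.25 ≈ 14.5 rad/s.

ω ≈ 14.5 rad/s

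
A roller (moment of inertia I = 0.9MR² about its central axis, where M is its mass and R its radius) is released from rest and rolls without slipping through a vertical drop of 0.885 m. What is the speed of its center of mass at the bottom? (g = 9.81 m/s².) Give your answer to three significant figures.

v ≈ 3.02 m/s

For this body I = 0.9MR², i.e. k = I/(MR²) = 0.9.
Since it rolls without slipping, ω = v/R and KE = ½Mv² + ½Iω² = ½(1+k)Mv² = (19/20)Mv².
Setting Mgh = (19/20)Mv² gives v = √(2gh/(1+k)) = √(2·9.81·0.885/1.9) ≈ 3.02 m/s.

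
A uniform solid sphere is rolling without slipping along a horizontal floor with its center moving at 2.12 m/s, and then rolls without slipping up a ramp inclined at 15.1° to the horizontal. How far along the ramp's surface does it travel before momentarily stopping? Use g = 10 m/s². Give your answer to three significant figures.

d ≈ 1.21 m

Here I = (2/5)MR², so the shape factor k = I/(MR²) = 0.4.
Rolling without slipping gives ω = v/R, so the total kinetic energy is ½Mv² + ½Iω² = ½(1+k)Mv² = (7/10)Mv².
Setting this equal to Mgh gives the vertical rise h = (1+k)v₀²/(2g) = 1.4×2.12²/(2×10) = 0.3146 m.
The distance along the slope is d = h/sinθ = 0.3146/sin15.1° ≈ 1.21 m.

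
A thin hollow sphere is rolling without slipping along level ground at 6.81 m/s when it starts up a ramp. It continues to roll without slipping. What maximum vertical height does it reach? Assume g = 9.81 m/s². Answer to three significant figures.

h ≈ 3.94 m

The moment of inertia is (2/3)MR², giving k ≡ I/(MR²) = 2/3.
Rolling without slipping gives ω = v/R, so the total kinetic energy is ½Mv² + ½Iω² = ½(1+k)Mv² = (5/6)Mv².
All of this converts to potential energy at the highest point: (5/6)Mv₀² = Mgh.
Thus h = (1+k)v₀²/(2g) = 1.667 × 6.81² / (2 × 9.81) ≈ 3.94 m.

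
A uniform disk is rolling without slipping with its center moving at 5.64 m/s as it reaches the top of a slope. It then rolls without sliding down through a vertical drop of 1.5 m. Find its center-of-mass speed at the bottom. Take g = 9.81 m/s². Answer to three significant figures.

For this body I = (1/2)MR², i.e. k = I/(MR²) = 0.5.
The rolling condition ω = v/R makes the rotational term ½I(v/R)² = ½kMv², so KE_total = ½(1+k)Mv² = (3/4)Mv².
Energy conservation: (3/4)Mv₀² + Mgh = (3/4)Mv², so v² = v₀² + 2gh/(1+k).
v = √(5.64² + 2×9.81×1.5/1.5) = √51.43 ≈ 7.17 m/s.

v ≈ 7.17 m/s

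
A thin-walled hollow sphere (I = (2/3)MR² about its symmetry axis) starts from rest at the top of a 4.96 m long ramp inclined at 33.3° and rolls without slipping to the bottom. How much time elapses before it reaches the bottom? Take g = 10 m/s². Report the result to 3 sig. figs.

Here I = (2/3)MR², so the shape factor k = I/(MR²) = 2/3.
Newton's second law down the slope: Mg sinθ − f = Ma. The torque equation fR = Iα (with α = a/R) gives f = kMa.
Hence a = g sinθ/(1+k) = 10×sin33.3°/1.667 = 3.294 m/s².
With constant a from rest, t = √(2L/a) = √(2·4.96/3.294) ≈ 1.74 s.

t ≈ 1.74 s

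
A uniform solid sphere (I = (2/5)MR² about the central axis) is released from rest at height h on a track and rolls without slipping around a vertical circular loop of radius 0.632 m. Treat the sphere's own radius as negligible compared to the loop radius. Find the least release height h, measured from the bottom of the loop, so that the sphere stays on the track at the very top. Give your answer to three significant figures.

With I = (2/5)MR², the ratio k = I/(MR²) is 0.4.
At the top of the loop, the minimum-contact condition is Mg = Mv_top²/r, so v_top² = gr.
With ω = v/R, the kinetic energy at speed v is ½(1+k)Mv² = (7/10)Mv².
Energy conservation from release (height h) to the top (height 2r): Mgh = Mg(2r) + (7/10)M·gr.
Thus h_min = 2r + (1+k)r/2 = r(2 + 1.4/2) = 0.632 × 2.7 ≈ 1.71 m.

h_min ≈ 1.71 m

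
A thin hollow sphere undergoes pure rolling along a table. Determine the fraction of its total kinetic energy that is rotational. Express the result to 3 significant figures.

For this body I = (2/3)MR², i.e. k = I/(MR²) = 2/3.
With ω = v/R, KE_trans = ½Mv² and KE_rot = ½Iω² = ½kMv², so KE_total = ½(1+k)Mv².
The rotational fraction is therefore k/(1+k) = (2/3)/1.667 ≈ 0.400.

fraction ≈ 0.400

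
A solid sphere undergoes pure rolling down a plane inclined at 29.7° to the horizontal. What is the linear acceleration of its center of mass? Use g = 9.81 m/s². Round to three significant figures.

With I = (2/5)MR², the ratio k = I/(MR²) is 0.4.
Newton's second law down the slope: Mg sinθ − f = Ma. The torque equation fR = Iα (with α = a/R) gives f = kMa.
Eliminating f: Mg sinθ = (1+k)Ma, so a = g sinθ/(1+k) = 9.81 × sin29.7° / 1.4 ≈ 3.47 m/s².

a ≈ 3.47 m/s²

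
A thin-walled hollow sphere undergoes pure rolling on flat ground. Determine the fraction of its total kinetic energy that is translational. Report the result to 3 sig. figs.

fraction ≈ 0.600

For this body I = (2/3)MR², i.e. k = I/(MR²) = 2/3.
Since ω = v/R, the translational part is ½Mv² and the rotational part is ½I(v/R)² = ½kMv²; the total is ½(1+k)Mv².
The translational fraction is therefore 1/(1+k) = 1/1.667 ≈ 0.600.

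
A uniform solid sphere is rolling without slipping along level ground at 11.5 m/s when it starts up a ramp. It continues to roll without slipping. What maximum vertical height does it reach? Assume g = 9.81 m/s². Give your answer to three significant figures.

h ≈ 9.44 m

The moment of inertia is (2/5)MR², giving k ≡ I/(MR²) = 0.4.
Pure rolling means v = ωR; then KE = ½Mv² + ½I(v/R)² = ½(1+k)Mv² = (7/10)Mv².
All of this converts to potential energy at the highest point: (7/10)Mv₀² = Mgh.
Thus h = (1+k)v₀²/(2g) = 1.4 × 11.5² / (2 × 9.81) ≈ 9.44 m.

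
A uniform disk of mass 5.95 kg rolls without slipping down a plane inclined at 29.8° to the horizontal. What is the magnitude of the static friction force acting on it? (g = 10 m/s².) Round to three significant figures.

f ≈ 9.86 N

Here I = (1/2)MR², so the shape factor k = I/(MR²) = 0.5.
Translational: Mg sinθ − f = Ma. Rotational about the CM: fR = Iα = kMRa, so f = kMa.
Combining, a = g sinθ/(1+k) and f = kMa = kMg sinθ/(1+k).
f = 0.5 × 5.95 × 10 × sin29.8° / 1.5 ≈ 9.86 N.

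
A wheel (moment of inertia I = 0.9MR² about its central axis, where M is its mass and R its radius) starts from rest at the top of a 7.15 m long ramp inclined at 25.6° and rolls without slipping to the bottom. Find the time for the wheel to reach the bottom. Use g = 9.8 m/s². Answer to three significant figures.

t ≈ 2.53 s

Here I = 0.9MR², so the shape factor k = I/(MR²) = 0.9.
Along the incline Mg sinθ − f = Ma, and torque about the center fR = Iα = kMR²(a/R) gives f = kMa.
Hence a = g sinθ/(1+k) = 9.8×sin25.6°/1.9 = 2.229 m/s².
With constant a from rest, t = √(2L/a) = √(2·7.15/2.229) ≈ 2.53 s.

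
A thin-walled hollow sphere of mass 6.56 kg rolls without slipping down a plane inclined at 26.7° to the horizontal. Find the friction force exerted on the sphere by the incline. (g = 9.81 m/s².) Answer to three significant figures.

f ≈ 11.6 N

With I = (2/3)MR², the ratio k = I/(MR²) is 2/3.
Newton's second law down the slope: Mg sinθ − f = Ma. The torque equation fR = Iα (with α = a/R) gives f = kMa.
Combining, a = g sinθ/(1+k) and f = kMa = kMg sinθ/(1+k).
f = (2/3) × 6.56 × 9.81 × sin26.7° / 1.667 ≈ 11.6 N.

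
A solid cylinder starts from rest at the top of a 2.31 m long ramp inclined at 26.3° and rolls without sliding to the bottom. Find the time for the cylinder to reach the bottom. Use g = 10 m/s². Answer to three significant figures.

The moment of inertia is (1/2)MR², giving k ≡ I/(MR²) = 0.5.
Translational: Mg sinθ − f = Ma. Rotational about the CM: fR = Iα = kMRa, so f = kMa.
Hence a = g sinθ/(1+k) = 10×sin26.3°/1.5 = 2.954 m/s².
Starting from rest, L = ½at², so t = √(2L/a) = √(2×2.31/2.954) ≈ 1.25 s.

t ≈ 1.25 s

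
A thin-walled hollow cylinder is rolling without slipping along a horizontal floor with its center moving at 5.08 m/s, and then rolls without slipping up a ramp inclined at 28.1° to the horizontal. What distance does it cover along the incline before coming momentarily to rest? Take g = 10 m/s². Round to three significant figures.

d ≈ 5.48 m

For this body I = MR², i.e. k = I/(MR²) = 1.
Pure rolling means v = ωR; then KE = ½Mv² + ½I(v/R)² = ½(1+k)Mv² = Mv².
Setting this equal to Mgh gives the vertical rise h = (1+k)v₀²/(2g) = 2×5.08²/(2×10) = 2.581 m.
The distance along the slope is d = h/sinθ = 2.581/sin28.1° ≈ 5.48 m.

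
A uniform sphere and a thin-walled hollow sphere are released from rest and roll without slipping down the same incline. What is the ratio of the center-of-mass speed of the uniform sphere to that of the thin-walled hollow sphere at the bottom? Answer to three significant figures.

Each satisfies Mgh = ½(1+k)Mv² with k = I/(MR²), so v ∝ 1/√(1+k).
For the uniform sphere k = 0.4; for the thin-walled hollow sphere k = 2/3.
v₁/v₂ = √((1+k₂)/(1+k₁)) = √(1.667/1.4) ≈ 1.09.

v_ratio ≈ 1.09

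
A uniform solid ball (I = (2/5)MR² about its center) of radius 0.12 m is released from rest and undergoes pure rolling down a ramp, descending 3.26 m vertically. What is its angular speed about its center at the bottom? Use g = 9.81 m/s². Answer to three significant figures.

ω ≈ 56.3 rad/s

With I = (2/5)MR², the ratio k = I/(MR²) is 0.4.
Rolling without slipping gives ω = v/R, so the total kinetic energy is ½Mv² + ½Iω² = ½(1+k)Mv² = (7/10)Mv².
Energy conservation Mgh = ½(1+k)Mv² gives v = √(2gh/(1+k)) = √(2 × 9.81 × 3.26 / 1.4) = 6.759 m/s.
Then ω = v/R = 6.759 / 0.12 ≈ 56.3 rad/s.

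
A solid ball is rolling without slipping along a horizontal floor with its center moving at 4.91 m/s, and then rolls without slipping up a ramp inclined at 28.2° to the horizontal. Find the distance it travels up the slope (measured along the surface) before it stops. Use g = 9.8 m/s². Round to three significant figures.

d ≈ 3.64 m

The moment of inertia is (2/5)MR², giving k ≡ I/(MR²) = 0.4.
Since it rolls without slipping, ω = v/R and KE = ½Mv² + ½Iω² = ½(1+k)Mv² = (7/10)Mv².
Setting this equal to Mgh gives the vertical rise h = (1+k)v₀²/(2g) = 1.4×4.91²/(2×9.8) = 1.722 m.
Along the incline, d = h/sinθ = 1.722/sin28.2° ≈ 3.64 m.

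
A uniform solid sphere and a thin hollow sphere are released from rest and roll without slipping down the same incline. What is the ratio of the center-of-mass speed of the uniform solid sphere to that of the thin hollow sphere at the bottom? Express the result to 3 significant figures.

v_ratio ≈ 1.09

Each satisfies Mgh = ½(1+k)Mv² with k = I/(MR²), so v ∝ 1/√(1+k).
For the uniform solid sphere k = 0.4; for the thin hollow sphere k = 2/3.
v₁/v₂ = √((1+k₂)/(1+k₁)) = √(1.667/1.4) ≈ 1.09.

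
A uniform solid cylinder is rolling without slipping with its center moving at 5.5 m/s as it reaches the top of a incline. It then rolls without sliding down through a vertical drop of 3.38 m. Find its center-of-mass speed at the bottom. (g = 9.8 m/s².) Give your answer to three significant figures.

v ≈ 8.63 m/s

For this body I = (1/2)MR², i.e. k = I/(MR²) = 0.5.
Since it rolls without slipping, ω = v/R and KE = ½Mv² + ½Iω² = ½(1+k)Mv² = (3/4)Mv².
Conserving energy between top and bottom: (3/4)Mv² = (3/4)Mv₀² + Mgh, hence v² = v₀² + 2gh/(1+k).
v = √(5.5² + 2×9.8×3.38/1.5) = √74.42 ≈ 8.63 m/s.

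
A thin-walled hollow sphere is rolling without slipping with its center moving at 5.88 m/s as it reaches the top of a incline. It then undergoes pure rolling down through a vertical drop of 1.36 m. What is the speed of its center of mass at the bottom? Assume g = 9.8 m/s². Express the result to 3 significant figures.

With I = (2/3)MR², the ratio k = I/(MR²) is 2/3.
Rolling without slipping gives ω = v/R, so the total kinetic energy is ½Mv² + ½Iω² = ½(1+k)Mv² = (5/6)Mv².
Energy conservation: (5/6)Mv₀² + Mgh = (5/6)Mv², so v² = v₀² + 2gh/(1+k).
v = √(5.88² + 2×9.8×1.36/1.667) = √50.57 ≈ 7.11 m/s.

v ≈ 7.11 m/s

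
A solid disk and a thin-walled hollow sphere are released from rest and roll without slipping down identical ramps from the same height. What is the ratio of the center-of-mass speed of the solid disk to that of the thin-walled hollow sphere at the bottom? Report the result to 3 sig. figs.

v_ratio ≈ 1.05

Each satisfies Mgh = ½(1+k)Mv² with k = I/(MR²), so v ∝ 1/√(1+k).
For the solid disk k = 0.5; for the thin-walled hollow sphere k = 2/3.
v₁/v₂ = √((1+k₂)/(1+k₁)) = √(1.667/1.5) ≈ 1.05.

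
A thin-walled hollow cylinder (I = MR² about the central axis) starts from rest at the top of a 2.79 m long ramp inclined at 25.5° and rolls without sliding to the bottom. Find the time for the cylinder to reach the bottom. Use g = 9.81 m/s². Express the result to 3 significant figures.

t ≈ 1.63 s

For this body I = MR², i.e. k = I/(MR²) = 1.
Translational: Mg sinθ − f = Ma. Rotational about the CM: fR = Iα = kMRa, so f = kMa.
Hence a = g sinθ/(1+k) = 9.81×sin25.5°/2 = 2.112 m/s².
Starting from rest, L = ½at², so t = √(2L/a) = √(2×2.79/2.112) ≈ 1.63 s.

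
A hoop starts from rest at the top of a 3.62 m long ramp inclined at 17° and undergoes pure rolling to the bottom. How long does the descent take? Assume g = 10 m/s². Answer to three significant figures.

Here I = MR², so the shape factor k = I/(MR²) = 1.
Translational: Mg sinθ − f = Ma. Rotational about the CM: fR = Iα = kMRa, so f = kMa.
Hence a = g sinθ/(1+k) = 10×sin17°/2 = 1.462 m/s².
Starting from rest, L = ½at², so t = √(2L/a) = √(2×3.62/1.462) ≈ 2.23 s.

t ≈ 2.23 s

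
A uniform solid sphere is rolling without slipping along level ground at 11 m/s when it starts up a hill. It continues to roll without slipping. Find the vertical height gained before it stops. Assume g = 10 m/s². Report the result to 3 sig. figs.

Here I = (2/5)MR², so the shape factor k = I/(MR²) = 0.4.
Since it rolls without slipping, ω = v/R and KE = ½Mv² + ½Iω² = ½(1+k)Mv² = (7/10)Mv².
At the top the kinetic energy is zero, so (7/10)Mv₀² = Mgh.
Thus h = (1+k)v₀²/(2g) = 1.4 × 11² / (2 × 10) ≈ 8.47 m.

h ≈ 8.47 m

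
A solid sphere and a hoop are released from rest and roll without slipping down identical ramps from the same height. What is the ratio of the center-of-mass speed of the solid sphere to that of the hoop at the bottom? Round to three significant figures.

v_ratio ≈ 1.20

Each satisfies Mgh = ½(1+k)Mv² with k = I/(MR²), so v ∝ 1/√(1+k).
For the solid sphere k = 0.4; for the hoop k = 1.
v₁/v₂ = √((1+k₂)/(1+k₁)) = √(2/1.4) ≈ 1.20.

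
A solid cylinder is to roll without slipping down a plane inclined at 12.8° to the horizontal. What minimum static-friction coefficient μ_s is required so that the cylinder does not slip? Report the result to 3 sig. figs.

For this body I = (1/2)MR², i.e. k = I/(MR²) = 0.5.
Along the incline Mg sinθ − f = Ma, and torque about the center fR = Iα = kMR²(a/R) gives f = kMa.
These give a = g sinθ/(1+k) and the required friction f = kMg sinθ/(1+k).
The normal force is N = Mg cosθ, so μ_min = f/N = k tanθ/(1+k).
μ_min = 0.5 × tan12.8° / 1.5 ≈ 0.0757.

μ_min ≈ 0.0757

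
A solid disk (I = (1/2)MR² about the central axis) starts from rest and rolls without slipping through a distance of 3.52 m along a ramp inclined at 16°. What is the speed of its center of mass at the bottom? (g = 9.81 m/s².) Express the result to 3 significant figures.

v ≈ 3.56 m/s

Here I = (1/2)MR², so the shape factor k = I/(MR²) = 0.5.
The rolling condition ω = v/R makes the rotational term ½I(v/R)² = ½kMv², so KE_total = ½(1+k)Mv² = (3/4)Mv².
The vertical drop is h = L sinθ = 3.52 × sin16° = 0.9702 m.
Setting Mgh = (3/4)Mv² gives v = √(2gh/(1+k)) = √(2·9.81·0.9702/1.5) ≈ 3.56 m/s.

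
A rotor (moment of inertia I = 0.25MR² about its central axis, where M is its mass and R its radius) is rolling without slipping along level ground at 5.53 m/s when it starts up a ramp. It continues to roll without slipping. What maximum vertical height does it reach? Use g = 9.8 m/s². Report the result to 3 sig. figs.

h ≈ 1.95 m

For this body I = 0.25MR², i.e. k = I/(MR²) = 0.25.
Pure rolling means v = ωR; then KE = ½Mv² + ½I(v/R)² = ½(1+k)Mv² = (5/8)Mv².
At the top the kinetic energy is zero, so (5/8)Mv₀² = Mgh.
Thus h = (1+k)v₀²/(2g) = 1.25 × 5.53² / (2 × 9.8) ≈ 1.95 m.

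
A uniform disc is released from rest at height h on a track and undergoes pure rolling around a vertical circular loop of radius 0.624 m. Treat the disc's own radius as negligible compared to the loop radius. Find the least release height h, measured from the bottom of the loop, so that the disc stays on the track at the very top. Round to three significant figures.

h_min ≈ 1.72 m

With I = (1/2)MR², the ratio k = I/(MR²) is 0.5.
At the top of the loop, the minimum-contact condition is Mg = Mv_top²/r, so v_top² = gr.
With ω = v/R, the kinetic energy at speed v is ½(1+k)Mv² = (3/4)Mv².
Energy conservation from release (height h) to the top (height 2r): Mgh = Mg(2r) + (3/4)M·gr.
Thus h_min = 2r + (1+k)r/2 = r(2 + 1.5/2) = 0.624 × 2.75 ≈ 1.72 m.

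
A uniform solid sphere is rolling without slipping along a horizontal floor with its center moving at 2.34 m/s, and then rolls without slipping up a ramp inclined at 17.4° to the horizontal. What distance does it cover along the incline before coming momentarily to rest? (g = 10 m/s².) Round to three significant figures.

d ≈ 1.28 m

For this body I = (2/5)MR², i.e. k = I/(MR²) = 0.4.
Rolling without slipping gives ω = v/R, so the total kinetic energy is ½Mv² + ½Iω² = ½(1+k)Mv² = (7/10)Mv².
Setting this equal to Mgh gives the vertical rise h = (1+k)v₀²/(2g) = 1.4×2.34²/(2×10) = 0.3833 m.
The distance along the slope is d = h/sinθ = 0.3833/sin17.4° ≈ 1.28 m.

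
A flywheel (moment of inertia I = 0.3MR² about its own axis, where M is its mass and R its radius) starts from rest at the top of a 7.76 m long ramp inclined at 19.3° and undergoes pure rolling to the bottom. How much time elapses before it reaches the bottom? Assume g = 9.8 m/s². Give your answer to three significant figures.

For this body I = 0.3MR², i.e. k = I/(MR²) = 0.3.
Along the incline Mg sinθ − f = Ma, and torque about the center fR = Iα = kMR²(a/R) gives f = kMa.
Hence a = g sinθ/(1+k) = 9.8×sin19.3°/1.3 = 2.492 m/s².
With constant a from rest, t = √(2L/a) = √(2·7.76/2.492) ≈ 2.50 s.

t ≈ 2.50 s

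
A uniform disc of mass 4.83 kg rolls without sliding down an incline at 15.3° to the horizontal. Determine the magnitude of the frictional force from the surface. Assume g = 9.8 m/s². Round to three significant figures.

f ≈ 4.16 N

With I = (1/2)MR², the ratio k = I/(MR²) is 0.5.
Translational: Mg sinθ − f = Ma. Rotational about the CM: fR = Iα = kMRa, so f = kMa.
Combining, a = g sinθ/(1+k) and f = kMa = kMg sinθ/(1+k).
f = 0.5 × 4.83 × 9.8 × sin15.3° / 1.5 ≈ 4.16 N.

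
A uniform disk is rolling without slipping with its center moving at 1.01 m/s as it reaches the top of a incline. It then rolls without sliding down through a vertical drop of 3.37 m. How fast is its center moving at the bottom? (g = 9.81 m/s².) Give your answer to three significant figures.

v ≈ 6.72 m/s

The moment of inertia is (1/2)MR², giving k ≡ I/(MR²) = 0.5.
Since it rolls without slipping, ω = v/R and KE = ½Mv² + ½Iω² = ½(1+k)Mv² = (3/4)Mv².
Conserving energy between top and bottom: (3/4)Mv² = (3/4)Mv₀² + Mgh, hence v² = v₀² + 2gh/(1+k).
v = √(1.01² + 2×9.81×3.37/1.5) = √45.1 ≈ 6.72 m/s.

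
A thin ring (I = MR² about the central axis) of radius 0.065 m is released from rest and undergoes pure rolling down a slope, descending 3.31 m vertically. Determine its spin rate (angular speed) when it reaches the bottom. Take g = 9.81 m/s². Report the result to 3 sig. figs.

ω ≈ 87.7 rad/s

For this body I = MR², i.e. k = I/(MR²) = 1.
The rolling condition ω = v/R makes the rotational term ½I(v/R)² = ½kMv², so KE_total = ½(1+k)Mv² = Mv².
Energy conservation Mgh = ½(1+k)Mv² gives v = √(2gh/(1+k)) = √(2 × 9.81 × 3.31 / 2) = 5.698 m/s.
The angular speed follows from ω = v/R = 5.698/0.065 ≈ 87.7 rad/s.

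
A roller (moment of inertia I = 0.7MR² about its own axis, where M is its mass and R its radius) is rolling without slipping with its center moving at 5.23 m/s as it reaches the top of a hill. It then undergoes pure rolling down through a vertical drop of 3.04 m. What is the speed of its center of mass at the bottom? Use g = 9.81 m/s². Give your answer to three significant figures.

v ≈ 7.90 m/s

With I = 0.7MR², the ratio k = I/(MR²) is 0.7.
Since it rolls without slipping, ω = v/R and KE = ½Mv² + ½Iω² = ½(1+k)Mv² = (17/20)Mv².
Energy conservation: (17/20)Mv₀² + Mgh = (17/20)Mv², so v² = v₀² + 2gh/(1+k).
v = √(5.23² + 2×9.81×3.04/1.7) = √62.44 ≈ 7.90 m/s.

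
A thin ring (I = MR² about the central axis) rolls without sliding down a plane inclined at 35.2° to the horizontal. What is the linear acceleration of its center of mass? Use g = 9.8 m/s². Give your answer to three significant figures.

a ≈ 2.82 m/s²

Here I = MR², so the shape factor k = I/(MR²) = 1.
Translational: Mg sinθ − f = Ma. Rotational about the CM: fR = Iα = kMRa, so f = kMa.
Eliminating f: Mg sinθ = (1+k)Ma, so a = g sinθ/(1+k) = 9.8 × sin35.2° / 2 ≈ 2.82 m/s².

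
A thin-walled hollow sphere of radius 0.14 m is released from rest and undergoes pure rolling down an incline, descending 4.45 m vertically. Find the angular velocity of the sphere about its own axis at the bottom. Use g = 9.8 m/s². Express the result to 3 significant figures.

ω ≈ 51.7 rad/s

The moment of inertia is (2/3)MR², giving k ≡ I/(MR²) = 2/3.
The rolling condition ω = v/R makes the rotational term ½I(v/R)² = ½kMv², so KE_total = ½(1+k)Mv² = (5/6)Mv².
Energy conservation Mgh = ½(1+k)Mv² gives v = √(2gh/(1+k)) = √(2 × 9.8 × 4.45 / 1.667) = 7.234 m/s.
The angular speed follows from ω = v/R = 7.234/0.14 ≈ 51.7 rad/s.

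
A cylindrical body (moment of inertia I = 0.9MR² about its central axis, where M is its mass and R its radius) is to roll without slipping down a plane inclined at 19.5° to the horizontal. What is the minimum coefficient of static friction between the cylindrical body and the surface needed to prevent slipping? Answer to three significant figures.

With I = 0.9MR², the ratio k = I/(MR²) is 0.9.
Along the incline Mg sinθ − f = Ma, and torque about the center fR = Iα = kMR²(a/R) gives f = kMa.
These give a = g sinθ/(1+k) and the required friction f = kMg sinθ/(1+k).
The normal force is N = Mg cosθ, so μ_min = f/N = k tanθ/(1+k).
μ_min = 0.9 × tan19.5° / 1.9 ≈ 0.168.

μ_min ≈ 0.168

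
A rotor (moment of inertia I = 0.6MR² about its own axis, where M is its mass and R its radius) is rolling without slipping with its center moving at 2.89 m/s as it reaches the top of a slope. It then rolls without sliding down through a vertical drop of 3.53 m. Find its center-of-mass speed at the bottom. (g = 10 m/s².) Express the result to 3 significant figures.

v ≈ 7.24 m/s

Here I = 0.6MR², so the shape factor k = I/(MR²) = 0.6.
Since it rolls without slipping, ω = v/R and KE = ½Mv² + ½Iω² = ½(1+k)Mv² = (4/5)Mv².
Energy conservation: (4/5)Mv₀² + Mgh = (4/5)Mv², so v² = v₀² + 2gh/(1+k).
v = √(2.89² + 2×10×3.53/1.6) = √52.48 ≈ 7.24 m/s.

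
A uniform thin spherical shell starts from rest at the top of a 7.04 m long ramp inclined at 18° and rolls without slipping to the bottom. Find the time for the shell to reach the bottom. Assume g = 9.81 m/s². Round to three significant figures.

Here I = (2/3)MR², so the shape factor k = I/(MR²) = 2/3.
Along the incline Mg sinθ − f = Ma, and torque about the center fR = Iα = kMR²(a/R) gives f = kMa.
Hence a = g sinθ/(1+k) = 9.81×sin18°/1.667 = 1.819 m/s².
Starting from rest, L = ½at², so t = √(2L/a) = √(2×7.04/1.819) ≈ 2.78 s.

t ≈ 2.78 s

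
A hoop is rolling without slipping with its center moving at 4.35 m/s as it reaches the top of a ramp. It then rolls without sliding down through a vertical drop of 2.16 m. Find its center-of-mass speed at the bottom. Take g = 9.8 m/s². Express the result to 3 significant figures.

The moment of inertia is MR², giving k ≡ I/(MR²) = 1.
Since it rolls without slipping, ω = v/R and KE = ½Mv² + ½Iω² = ½(1+k)Mv² = Mv².
Conserving energy between top and bottom: Mv² = Mv₀² + Mgh, hence v² = v₀² + 2gh/(1+k).
v = √(4.35² + 2×9.8×2.16/2) = √40.09 ≈ 6.33 m/s.

v ≈ 6.33 m/s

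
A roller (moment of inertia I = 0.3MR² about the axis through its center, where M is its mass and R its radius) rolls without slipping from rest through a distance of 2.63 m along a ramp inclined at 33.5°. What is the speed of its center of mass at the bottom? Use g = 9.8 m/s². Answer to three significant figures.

The moment of inertia is 0.3MR², giving k ≡ I/(MR²) = 0.3.
Pure rolling means v = ωR; then KE = ½Mv² + ½I(v/R)² = ½(1+k)Mv² = (13/20)Mv².
The vertical drop is h = L sinθ = 2.63 × sin33.5° = 1.452 m.
Setting Mgh = (13/20)Mv² gives v = √(2gh/(1+k)) = √(2·9.8·1.452/1.3) ≈ 4.68 m/s.

v ≈ 4.68 m/s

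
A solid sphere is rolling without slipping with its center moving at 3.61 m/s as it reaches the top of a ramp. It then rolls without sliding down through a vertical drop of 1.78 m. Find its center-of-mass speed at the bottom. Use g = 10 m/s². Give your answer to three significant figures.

With I = (2/5)MR², the ratio k = I/(MR²) is 0.4.
Since it rolls without slipping, ω = v/R and KE = ½Mv² + ½Iω² = ½(1+k)Mv² = (7/10)Mv².
Conserving energy between top and bottom: (7/10)Mv² = (7/10)Mv₀² + Mgh, hence v² = v₀² + 2gh/(1+k).
v = √(3.61² + 2×10×1.78/1.4) = √38.46 ≈ 6.20 m/s.

v ≈ 6.20 m/s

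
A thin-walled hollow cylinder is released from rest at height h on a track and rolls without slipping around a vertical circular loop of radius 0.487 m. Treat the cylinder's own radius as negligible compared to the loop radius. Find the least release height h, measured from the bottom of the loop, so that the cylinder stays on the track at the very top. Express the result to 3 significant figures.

The moment of inertia is MR², giving k ≡ I/(MR²) = 1.
At the top of the loop, the minimum-contact condition is Mg = Mv_top²/r, so v_top² = gr.
With ω = v/R, the kinetic energy at speed v is ½(1+k)Mv² = Mv².
Energy conservation from release (height h) to the top (height 2r): Mgh = Mg(2r) + M·gr.
Thus h_min = 2r + (1+k)r/2 = r(2 + 2/2) = 0.487 × 3 ≈ 1.46 m.

h_min ≈ 1.46 m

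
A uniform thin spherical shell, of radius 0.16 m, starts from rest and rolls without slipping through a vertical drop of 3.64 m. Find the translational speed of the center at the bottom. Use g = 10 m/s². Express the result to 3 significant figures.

With I = (2/3)MR², the ratio k = I/(MR²) is 2/3.
Rolling without slipping gives ω = v/R, so the total kinetic energy is ½Mv² + ½Iω² = ½(1+k)Mv² = (5/6)Mv².
Setting Mgh = (5/6)Mv² gives v = √(2gh/(1+k)) = √(2·10·3.64/1.667) ≈ 6.61 m/s.

v ≈ 6.61 m/s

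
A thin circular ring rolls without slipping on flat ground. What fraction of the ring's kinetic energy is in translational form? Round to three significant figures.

For this body I = MR², i.e. k = I/(MR²) = 1.
Since ω = v/R, the translational part is ½Mv² and the rotational part is ½I(v/R)² = ½kMv²; the total is ½(1+k)Mv².
The translational fraction is therefore 1/(1+k) = 1/2 ≈ 0.500.

fraction ≈ 0.500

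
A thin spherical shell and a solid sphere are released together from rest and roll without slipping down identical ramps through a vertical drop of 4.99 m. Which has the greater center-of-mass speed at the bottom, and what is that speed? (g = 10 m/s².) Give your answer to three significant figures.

For rolling without slipping, Mgh = ½(1+k)Mv² where k = I/(MR²), so v = √(2gh/(1+k)).
Thin spherical shell: k = 2/3, giving v = √(2×10×4.99/1.667) = 7.738 m/s.
Solid sphere: k = 0.4, giving v = √(2×10×4.99/1.4) = 8.443 m/s.
The smaller k wins: the solid sphere, at ≈ 8.44 m/s.

the solid sphere, at v ≈ 8.44 m/s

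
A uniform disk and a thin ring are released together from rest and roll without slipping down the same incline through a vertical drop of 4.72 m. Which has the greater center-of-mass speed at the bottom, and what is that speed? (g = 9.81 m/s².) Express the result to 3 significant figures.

the uniform disk, at v ≈ 7.86 m/s

For rolling without slipping, Mgh = ½(1+k)Mv² where k = I/(MR²), so v = √(2gh/(1+k)).
Uniform disk: k = 0.5, giving v = √(2×9.81×4.72/1.5) = 7.857 m/s.
Thin ring: k = 1, giving v = √(2×9.81×4.72/2) = 6.805 m/s.
The smaller k wins: the uniform disk, at ≈ 7.86 m/s.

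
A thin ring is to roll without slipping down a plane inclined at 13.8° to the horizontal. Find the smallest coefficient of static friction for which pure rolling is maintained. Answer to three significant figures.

μ_min ≈ 0.123

The moment of inertia is MR², giving k ≡ I/(MR²) = 1.
Along the incline Mg sinθ − f = Ma, and torque about the center fR = Iα = kMR²(a/R) gives f = kMa.
These give a = g sinθ/(1+k) and the required friction f = kMg sinθ/(1+k).
With N = Mg cosθ, the no-slip condition f ≤ μN gives μ_min = f/N = k tanθ/(1+k).
μ_min = 1 × tan13.8° / 2 ≈ 0.123.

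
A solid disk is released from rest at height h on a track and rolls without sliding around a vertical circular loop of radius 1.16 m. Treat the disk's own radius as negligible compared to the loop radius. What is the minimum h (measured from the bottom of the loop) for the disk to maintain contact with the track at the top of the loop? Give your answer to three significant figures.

h_min ≈ 3.19 m

For this body I = (1/2)MR², i.e. k = I/(MR²) = 0.5.
At the top, contact is just lost when gravity alone supplies the centripetal force: Mg = Mv_top²/r, i.e. v_top² = gr.
With ω = v/R, the kinetic energy at speed v is ½(1+k)Mv² = (3/4)Mv².
Energy conservation from release (height h) to the top (height 2r): Mgh = Mg(2r) + (3/4)M·gr.
Thus h_min = 2r + (1+k)r/2 = r(2 + 1.5/2) = 1.16 × 2.75 ≈ 3.19 m.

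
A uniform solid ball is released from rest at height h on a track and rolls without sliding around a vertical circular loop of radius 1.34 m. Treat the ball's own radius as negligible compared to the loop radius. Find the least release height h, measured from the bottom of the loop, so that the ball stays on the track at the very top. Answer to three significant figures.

For this body I = (2/5)MR², i.e. k = I/(MR²) = 0.4.
At the top of the loop, the minimum-contact condition is Mg = Mv_top²/r, so v_top² = gr.
With ω = v/R, the kinetic energy at speed v is ½(1+k)Mv² = (7/10)Mv².
Energy conservation from release (height h) to the top (height 2r): Mgh = Mg(2r) + (7/10)M·gr.
Thus h_min = 2r + (1+k)r/2 = r(2 + 1.4/2) = 1.34 × 2.7 ≈ 3.62 m.

h_min ≈ 3.62 m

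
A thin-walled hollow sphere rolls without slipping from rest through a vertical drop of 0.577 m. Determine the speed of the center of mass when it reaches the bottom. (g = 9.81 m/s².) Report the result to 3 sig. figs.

v ≈ 2.61 m/s

For this body I = (2/3)MR², i.e. k = I/(MR²) = 2/3.
The rolling condition ω = v/R makes the rotational term ½I(v/R)² = ½kMv², so KE_total = ½(1+k)Mv² = (5/6)Mv².
Setting Mgh = (5/6)Mv² gives v = √(2gh/(1+k)) = √(2·9.81·0.577/1.667) ≈ 2.61 m/s.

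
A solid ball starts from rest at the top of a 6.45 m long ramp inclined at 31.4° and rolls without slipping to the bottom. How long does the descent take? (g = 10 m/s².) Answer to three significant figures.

For this body I = (2/5)MR², i.e. k = I/(MR²) = 0.4.
Newton's second law down the slope: Mg sinθ − f = Ma. The torque equation fR = Iα (with α = a/R) gives f = kMa.
Hence a = g sinθ/(1+k) = 10×sin31.4°/1.4 = 3.721 m/s².
With constant a from rest, t = √(2L/a) = √(2·6.45/3.721) ≈ 1.86 s.

t ≈ 1.86 s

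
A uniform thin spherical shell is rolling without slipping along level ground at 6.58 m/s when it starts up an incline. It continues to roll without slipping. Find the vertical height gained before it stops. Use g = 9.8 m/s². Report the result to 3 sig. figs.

With I = (2/3)MR², the ratio k = I/(MR²) is 2/3.
Since it rolls without slipping, ω = v/R and KE = ½Mv² + ½Iω² = ½(1+k)Mv² = (5/6)Mv².
All of this converts to potential energy at the highest point: (5/6)Mv₀² = Mgh.
Thus h = (1+k)v₀²/(2g) = 1.667 × 6.58² / (2 × 9.8) ≈ 3.68 m.

h ≈ 3.68 m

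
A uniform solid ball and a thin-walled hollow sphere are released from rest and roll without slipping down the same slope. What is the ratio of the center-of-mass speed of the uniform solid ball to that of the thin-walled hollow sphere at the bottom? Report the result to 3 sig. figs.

Each satisfies Mgh = ½(1+k)Mv² with k = I/(MR²), so v ∝ 1/√(1+k).
For the uniform solid ball k = 0.4; for the thin-walled hollow sphere k = 2/3.
v₁/v₂ = √((1+k₂)/(1+k₁)) = √(1.667/1.4) ≈ 1.09.

v_ratio ≈ 1.09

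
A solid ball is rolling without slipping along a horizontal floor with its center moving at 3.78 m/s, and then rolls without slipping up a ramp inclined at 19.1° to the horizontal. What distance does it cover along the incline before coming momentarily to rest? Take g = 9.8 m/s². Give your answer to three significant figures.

d ≈ 3.12 m

With I = (2/5)MR², the ratio k = I/(MR²) is 0.4.
Rolling without slipping gives ω = v/R, so the total kinetic energy is ½Mv² + ½Iω² = ½(1+k)Mv² = (7/10)Mv².
Setting this equal to Mgh gives the vertical rise h = (1+k)v₀²/(2g) = 1.4×3.78²/(2×9.8) = 1.021 m.
The distance along the slope is d = h/sinθ = 1.021/sin19.1° ≈ 3.12 m.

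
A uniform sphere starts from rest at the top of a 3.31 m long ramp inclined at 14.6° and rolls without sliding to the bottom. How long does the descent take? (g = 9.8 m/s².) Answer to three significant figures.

The moment of inertia is (2/5)MR², giving k ≡ I/(MR²) = 0.4.
Newton's second law down the slope: Mg sinθ − f = Ma. The torque equation fR = Iα (with α = a/R) gives f = kMa.
Hence a = g sinθ/(1+k) = 9.8×sin14.6°/1.4 = 1.764 m/s².
With constant a from rest, t = √(2L/a) = √(2·3.31/1.764) ≈ 1.94 s.

t ≈ 1.94 s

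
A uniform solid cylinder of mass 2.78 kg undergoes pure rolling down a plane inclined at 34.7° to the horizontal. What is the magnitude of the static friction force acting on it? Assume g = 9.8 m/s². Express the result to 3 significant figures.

f ≈ 5.17 N

For this body I = (1/2)MR², i.e. k = I/(MR²) = 0.5.
Newton's second law down the slope: Mg sinθ − f = Ma. The torque equation fR = Iα (with α = a/R) gives f = kMa.
Combining, a = g sinθ/(1+k) and f = kMa = kMg sinθ/(1+k).
f = 0.5 × 2.78 × 9.8 × sin34.7° / 1.5 ≈ 5.17 N.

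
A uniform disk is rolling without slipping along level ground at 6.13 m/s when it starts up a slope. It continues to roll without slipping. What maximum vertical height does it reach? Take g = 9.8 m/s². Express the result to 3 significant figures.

h ≈ 2.88 m

For this body I = (1/2)MR², i.e. k = I/(MR²) = 0.5.
Rolling without slipping gives ω = v/R, so the total kinetic energy is ½Mv² + ½Iω² = ½(1+k)Mv² = (3/4)Mv².
All of this converts to potential energy at the highest point: (3/4)Mv₀² = Mgh.
Thus h = (1+k)v₀²/(2g) = 1.5 × 6.13² / (2 × 9.8) ≈ 2.88 m.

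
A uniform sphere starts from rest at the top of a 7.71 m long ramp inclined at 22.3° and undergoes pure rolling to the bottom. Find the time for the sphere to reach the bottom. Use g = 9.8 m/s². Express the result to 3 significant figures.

t ≈ 2.41 s

For this body I = (2/5)MR², i.e. k = I/(MR²) = 0.4.
Newton's second law down the slope: Mg sinθ − f = Ma. The torque equation fR = Iα (with α = a/R) gives f = kMa.
Hence a = g sinθ/(1+k) = 9.8×sin22.3°/1.4 = 2.656 m/s².
Starting from rest, L = ½at², so t = √(2L/a) = √(2×7.71/2.656) ≈ 2.41 s.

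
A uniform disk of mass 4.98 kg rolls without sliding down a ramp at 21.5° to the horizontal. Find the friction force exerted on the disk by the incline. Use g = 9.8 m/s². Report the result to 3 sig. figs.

For this body I = (1/2)MR², i.e. k = I/(MR²) = 0.5.
Newton's second law down the slope: Mg sinθ − f = Ma. The torque equation fR = Iα (with α = a/R) gives f = kMa.
Combining, a = g sinθ/(1+k) and f = kMa = kMg sinθ/(1+k).
f = 0.5 × 4.98 × 9.8 × sin21.5° / 1.5 ≈ 5.96 N.

f ≈ 5.96 N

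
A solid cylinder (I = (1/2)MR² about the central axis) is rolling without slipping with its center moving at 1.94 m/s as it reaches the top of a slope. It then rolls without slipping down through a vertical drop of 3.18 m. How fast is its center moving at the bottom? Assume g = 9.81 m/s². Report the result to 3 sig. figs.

v ≈ 6.73 m/s

The moment of inertia is (1/2)MR², giving k ≡ I/(MR²) = 0.5.
Since it rolls without slipping, ω = v/R and KE = ½Mv² + ½Iω² = ½(1+k)Mv² = (3/4)Mv².
Energy conservation: (3/4)Mv₀² + Mgh = (3/4)Mv², so v² = v₀² + 2gh/(1+k).
v = √(1.94² + 2×9.81×3.18/1.5) = √45.36 ≈ 6.73 m/s.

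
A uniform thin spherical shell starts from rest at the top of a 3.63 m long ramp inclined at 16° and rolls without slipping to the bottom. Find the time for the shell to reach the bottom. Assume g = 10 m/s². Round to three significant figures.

For this body I = (2/3)MR², i.e. k = I/(MR²) = 2/3.
Translational: Mg sinθ − f = Ma. Rotational about the CM: fR = Iα = kMRa, so f = kMa.
Hence a = g sinθ/(1+k) = 10×sin16°/1.667 = 1.654 m/s².
With constant a from rest, t = √(2L/a) = √(2·3.63/1.654) ≈ 2.10 s.

t ≈ 2.10 s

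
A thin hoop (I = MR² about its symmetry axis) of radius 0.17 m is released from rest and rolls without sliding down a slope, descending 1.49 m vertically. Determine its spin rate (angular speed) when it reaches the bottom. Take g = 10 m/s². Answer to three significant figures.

ω ≈ 22.7 rad/s

For this body I = MR², i.e. k = I/(MR²) = 1.
Since it rolls without slipping, ω = v/R and KE = ½Mv² + ½Iω² = ½(1+k)Mv² = Mv².
Energy conservation Mgh = ½(1+k)Mv² gives v = √(2gh/(1+k)) = √(2 × 10 × 1.49 / 2) = 3.86 m/s.
Then ω = v/R = 3.86 / 0.17 ≈ 22.7 rad/s.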